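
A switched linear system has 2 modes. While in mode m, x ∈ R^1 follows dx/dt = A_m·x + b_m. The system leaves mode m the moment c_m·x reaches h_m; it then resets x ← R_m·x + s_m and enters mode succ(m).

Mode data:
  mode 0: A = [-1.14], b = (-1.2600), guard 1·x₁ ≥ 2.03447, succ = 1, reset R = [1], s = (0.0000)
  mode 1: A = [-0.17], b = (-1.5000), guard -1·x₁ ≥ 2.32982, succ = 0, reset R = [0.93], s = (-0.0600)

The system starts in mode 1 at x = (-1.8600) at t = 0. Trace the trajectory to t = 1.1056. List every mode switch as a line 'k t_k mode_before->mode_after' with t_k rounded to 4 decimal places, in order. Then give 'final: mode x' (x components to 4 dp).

Mode 1: guard c·x = 2.3298 hit at Δt = 0.4109 (t = 0.4109), x⁻ = (-2.3298) → reset → x⁺ = (-2.2267), jump to mode 0
Mode 0: flow for 0.6947 to horizon, guard not reached → x = (-1.6132)

1 0.4109 1->0
final: 0 -1.6132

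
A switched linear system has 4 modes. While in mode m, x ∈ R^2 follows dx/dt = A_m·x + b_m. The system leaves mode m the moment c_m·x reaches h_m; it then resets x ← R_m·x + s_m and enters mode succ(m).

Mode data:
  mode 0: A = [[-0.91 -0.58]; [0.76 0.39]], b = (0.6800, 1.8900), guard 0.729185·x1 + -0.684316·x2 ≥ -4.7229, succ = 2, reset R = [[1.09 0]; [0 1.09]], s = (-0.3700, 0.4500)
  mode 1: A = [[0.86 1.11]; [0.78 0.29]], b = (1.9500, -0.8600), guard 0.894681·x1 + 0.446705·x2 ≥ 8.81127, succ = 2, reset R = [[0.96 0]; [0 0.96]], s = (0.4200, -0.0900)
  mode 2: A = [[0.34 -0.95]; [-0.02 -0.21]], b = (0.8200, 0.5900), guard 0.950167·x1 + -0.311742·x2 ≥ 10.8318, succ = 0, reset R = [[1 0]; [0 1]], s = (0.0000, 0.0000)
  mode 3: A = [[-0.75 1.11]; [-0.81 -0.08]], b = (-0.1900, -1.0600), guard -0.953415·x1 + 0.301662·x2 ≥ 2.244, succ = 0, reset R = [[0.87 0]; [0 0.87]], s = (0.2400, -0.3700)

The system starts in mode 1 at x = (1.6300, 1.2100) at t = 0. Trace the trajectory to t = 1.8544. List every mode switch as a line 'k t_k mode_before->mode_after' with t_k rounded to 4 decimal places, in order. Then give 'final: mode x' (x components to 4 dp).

Mode 1: guard c·x = 8.8113 hit at Δt = 0.8036 (t = 0.8036), x⁻ = (8.0079, 3.6865) → reset → x⁺ = (8.1075, 3.4491), jump to mode 2
Mode 2: flow for 1.0508 to horizon, guard not reached → x = (8.6518, 3.1650)

1 0.8036 1->2
final: 2 8.6518 3.1650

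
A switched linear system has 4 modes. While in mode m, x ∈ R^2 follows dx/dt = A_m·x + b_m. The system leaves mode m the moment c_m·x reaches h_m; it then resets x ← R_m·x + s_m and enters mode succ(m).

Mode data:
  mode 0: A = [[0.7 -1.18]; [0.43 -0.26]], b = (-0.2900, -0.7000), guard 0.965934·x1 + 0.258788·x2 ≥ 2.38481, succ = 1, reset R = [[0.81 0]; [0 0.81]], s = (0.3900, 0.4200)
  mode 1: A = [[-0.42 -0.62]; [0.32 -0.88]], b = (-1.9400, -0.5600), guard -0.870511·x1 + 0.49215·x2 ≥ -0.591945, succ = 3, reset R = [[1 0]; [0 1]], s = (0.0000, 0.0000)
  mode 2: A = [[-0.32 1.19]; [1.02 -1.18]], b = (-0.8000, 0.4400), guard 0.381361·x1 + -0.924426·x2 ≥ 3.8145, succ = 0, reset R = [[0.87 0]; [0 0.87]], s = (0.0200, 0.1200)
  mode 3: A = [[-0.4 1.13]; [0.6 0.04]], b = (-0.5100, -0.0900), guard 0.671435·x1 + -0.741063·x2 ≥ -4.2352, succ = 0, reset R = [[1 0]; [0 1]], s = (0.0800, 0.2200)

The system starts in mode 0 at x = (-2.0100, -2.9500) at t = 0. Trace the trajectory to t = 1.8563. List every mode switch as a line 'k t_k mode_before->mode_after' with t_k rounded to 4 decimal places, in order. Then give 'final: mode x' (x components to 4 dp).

1 1.4963 0->1
final: 1 2.2075 -1.1983

Mode 0: guard c·x = 2.3848 hit at Δt = 1.4963 (t = 1.4963), x⁻ = (3.1887, -2.6867) → reset → x⁺ = (2.9729, -1.7562), jump to mode 1
Mode 1: flow for 0.3600 to horizon, guard not reached → x = (2.2075, -1.1983)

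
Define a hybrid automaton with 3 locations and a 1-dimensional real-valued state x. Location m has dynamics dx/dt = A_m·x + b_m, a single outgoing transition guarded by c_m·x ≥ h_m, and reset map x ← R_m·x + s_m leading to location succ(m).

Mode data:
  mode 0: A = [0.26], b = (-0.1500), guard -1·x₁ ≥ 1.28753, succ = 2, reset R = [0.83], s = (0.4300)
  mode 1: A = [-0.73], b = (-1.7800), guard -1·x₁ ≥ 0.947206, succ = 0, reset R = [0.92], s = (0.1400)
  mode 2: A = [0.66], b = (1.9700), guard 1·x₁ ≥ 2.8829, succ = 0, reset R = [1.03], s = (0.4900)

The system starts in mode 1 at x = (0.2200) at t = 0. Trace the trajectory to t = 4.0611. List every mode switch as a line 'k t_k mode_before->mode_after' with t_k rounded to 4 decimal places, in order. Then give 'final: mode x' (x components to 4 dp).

Mode 1: guard c·x = 0.9472 hit at Δt = 0.7920 (t = 0.7920), x⁻ = (-0.9472) → reset → x⁺ = (-0.7314), jump to mode 0
Mode 0: guard c·x = 1.2875 hit at Δt = 1.3623 (t = 2.1543), x⁻ = (-1.2875) → reset → x⁺ = (-0.6386), jump to mode 2
Mode 2: guard c·x = 2.8829 hit at Δt = 1.3889 (t = 3.5432), x⁻ = (2.8829) → reset → x⁺ = (3.4594), jump to mode 0
Mode 0: flow for 0.5179 to horizon, guard not reached → x = (3.8749)

1 0.7920 1->0
2 2.1543 0->2
3 3.5432 2->0
final: 0 3.8749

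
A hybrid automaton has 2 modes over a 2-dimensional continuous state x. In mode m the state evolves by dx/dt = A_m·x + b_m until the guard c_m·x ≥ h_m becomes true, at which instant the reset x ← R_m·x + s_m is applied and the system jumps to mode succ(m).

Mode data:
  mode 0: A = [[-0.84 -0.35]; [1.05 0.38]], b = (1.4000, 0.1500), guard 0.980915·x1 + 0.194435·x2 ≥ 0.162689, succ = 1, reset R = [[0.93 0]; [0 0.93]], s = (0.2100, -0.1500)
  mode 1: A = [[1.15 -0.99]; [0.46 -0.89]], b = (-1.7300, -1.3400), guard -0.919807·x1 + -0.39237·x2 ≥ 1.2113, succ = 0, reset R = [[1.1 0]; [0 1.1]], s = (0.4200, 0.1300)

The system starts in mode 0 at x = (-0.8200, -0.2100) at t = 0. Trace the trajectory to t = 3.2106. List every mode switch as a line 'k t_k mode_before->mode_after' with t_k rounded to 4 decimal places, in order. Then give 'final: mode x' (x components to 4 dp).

1 0.6117 0->1
2 1.8306 1->0
3 2.3117 0->1
final: 1 1.1346 -1.2262

Mode 0: guard c·x = 0.1627 hit at Δt = 0.6117 (t = 0.6117), x⁻ = (0.2365, -0.3566) → reset → x⁺ = (0.4300, -0.4816), jump to mode 1
Mode 1: guard c·x = 1.2113 hit at Δt = 1.2189 (t = 1.8306), x⁻ = (-0.7898, -1.2356) → reset → x⁺ = (-0.4488, -1.2292), jump to mode 0
Mode 0: guard c·x = 0.1627 hit at Δt = 0.4811 (t = 2.3117), x⁻ = (0.4415, -1.3907) → reset → x⁺ = (0.6206, -1.4434), jump to mode 1
Mode 1: flow for 0.8989 to horizon, guard not reached → x = (1.1346, -1.2262)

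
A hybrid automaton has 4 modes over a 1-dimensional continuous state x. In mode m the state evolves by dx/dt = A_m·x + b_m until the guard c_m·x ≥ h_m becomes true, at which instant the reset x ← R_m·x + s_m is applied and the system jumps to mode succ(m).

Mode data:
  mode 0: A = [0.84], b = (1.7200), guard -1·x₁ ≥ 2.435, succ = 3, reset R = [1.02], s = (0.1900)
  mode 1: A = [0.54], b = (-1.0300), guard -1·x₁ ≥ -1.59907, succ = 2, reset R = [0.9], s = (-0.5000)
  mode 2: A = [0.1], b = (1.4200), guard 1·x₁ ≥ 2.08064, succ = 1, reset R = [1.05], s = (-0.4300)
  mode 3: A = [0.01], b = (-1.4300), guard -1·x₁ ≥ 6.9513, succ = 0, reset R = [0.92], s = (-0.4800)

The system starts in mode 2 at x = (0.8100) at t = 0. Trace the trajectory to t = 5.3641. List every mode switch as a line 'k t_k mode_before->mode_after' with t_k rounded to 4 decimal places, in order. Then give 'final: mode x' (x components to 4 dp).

Mode 2: guard c·x = 2.0806 hit at Δt = 0.8126 (t = 0.8126), x⁻ = (2.0806) → reset → x⁺ = (1.7547), jump to mode 1
Mode 1: guard c·x = -1.5991 hit at Δt = 1.3009 (t = 2.1135), x⁻ = (1.5991) → reset → x⁺ = (0.9392), jump to mode 2
Mode 2: guard c·x = 2.0806 hit at Δt = 0.7269 (t = 2.8404), x⁻ = (2.0806) → reset → x⁺ = (1.7547), jump to mode 1
Mode 1: guard c·x = -1.5991 hit at Δt = 1.3009 (t = 4.1413), x⁻ = (1.5991) → reset → x⁺ = (0.9392), jump to mode 2
Mode 2: guard c·x = 2.0806 hit at Δt = 0.7269 (t = 4.8682), x⁻ = (2.0806) → reset → x⁺ = (1.7547), jump to mode 1
Mode 1: flow for 0.4959 to horizon, guard not reached → x = (1.7078)

1 0.8126 2->1
2 2.1135 1->2
3 2.8404 2->1
4 4.1413 1->2
5 4.8682 2->1
final: 1 1.7078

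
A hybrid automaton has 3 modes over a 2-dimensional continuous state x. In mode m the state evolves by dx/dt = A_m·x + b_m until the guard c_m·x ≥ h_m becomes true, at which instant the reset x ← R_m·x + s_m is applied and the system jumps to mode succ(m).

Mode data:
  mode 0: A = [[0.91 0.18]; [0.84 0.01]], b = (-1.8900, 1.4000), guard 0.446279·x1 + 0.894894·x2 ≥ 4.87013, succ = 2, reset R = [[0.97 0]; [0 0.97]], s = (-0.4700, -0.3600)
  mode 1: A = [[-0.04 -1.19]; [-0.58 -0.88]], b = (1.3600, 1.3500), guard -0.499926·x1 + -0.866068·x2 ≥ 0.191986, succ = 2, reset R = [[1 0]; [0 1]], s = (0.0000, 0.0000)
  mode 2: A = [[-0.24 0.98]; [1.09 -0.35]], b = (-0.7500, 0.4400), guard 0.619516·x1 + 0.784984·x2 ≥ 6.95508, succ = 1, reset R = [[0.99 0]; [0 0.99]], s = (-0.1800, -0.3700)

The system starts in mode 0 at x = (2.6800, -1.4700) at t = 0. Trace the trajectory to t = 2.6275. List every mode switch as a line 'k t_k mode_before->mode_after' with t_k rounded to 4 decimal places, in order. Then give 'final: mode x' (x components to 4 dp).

Mode 0: guard c·x = 4.8701 hit at Δt = 1.2048 (t = 1.2048), x⁻ = (4.0507, 3.4221) → reset → x⁺ = (3.4591, 2.9594), jump to mode 2
Mode 2: guard c·x = 6.9551 hit at Δt = 0.6132 (t = 1.8180), x⁻ = (4.7967, 5.0746) → reset → x⁺ = (4.5687, 4.6538), jump to mode 1
Mode 1: flow for 0.8095 to horizon, guard not reached → x = (2.5925, 1.9720)

1 1.2048 0->2
2 1.8180 2->1
final: 1 2.5925 1.9720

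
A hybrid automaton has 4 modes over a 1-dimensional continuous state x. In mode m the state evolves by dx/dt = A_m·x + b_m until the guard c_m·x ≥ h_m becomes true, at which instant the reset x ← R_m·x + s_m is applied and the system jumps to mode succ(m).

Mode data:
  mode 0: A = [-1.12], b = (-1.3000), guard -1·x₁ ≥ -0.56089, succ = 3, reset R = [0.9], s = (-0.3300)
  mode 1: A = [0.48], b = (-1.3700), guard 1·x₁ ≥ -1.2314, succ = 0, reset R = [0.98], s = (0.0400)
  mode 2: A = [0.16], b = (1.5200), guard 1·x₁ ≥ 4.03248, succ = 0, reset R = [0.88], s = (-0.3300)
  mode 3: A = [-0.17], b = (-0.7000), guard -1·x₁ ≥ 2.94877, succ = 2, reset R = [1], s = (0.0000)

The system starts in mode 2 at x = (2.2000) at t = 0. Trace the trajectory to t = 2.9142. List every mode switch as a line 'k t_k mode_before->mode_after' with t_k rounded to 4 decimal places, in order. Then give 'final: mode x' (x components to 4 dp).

1 0.9094 2->0
2 1.7430 0->3
final: 3 -0.6001

Mode 2: guard c·x = 4.0325 hit at Δt = 0.9094 (t = 0.9094), x⁻ = (4.0325) → reset → x⁺ = (3.2186), jump to mode 0
Mode 0: guard c·x = -0.5609 hit at Δt = 0.8336 (t = 1.7430), x⁻ = (0.5609) → reset → x⁺ = (0.1748), jump to mode 3
Mode 3: flow for 1.1712 to horizon, guard not reached → x = (-0.6001)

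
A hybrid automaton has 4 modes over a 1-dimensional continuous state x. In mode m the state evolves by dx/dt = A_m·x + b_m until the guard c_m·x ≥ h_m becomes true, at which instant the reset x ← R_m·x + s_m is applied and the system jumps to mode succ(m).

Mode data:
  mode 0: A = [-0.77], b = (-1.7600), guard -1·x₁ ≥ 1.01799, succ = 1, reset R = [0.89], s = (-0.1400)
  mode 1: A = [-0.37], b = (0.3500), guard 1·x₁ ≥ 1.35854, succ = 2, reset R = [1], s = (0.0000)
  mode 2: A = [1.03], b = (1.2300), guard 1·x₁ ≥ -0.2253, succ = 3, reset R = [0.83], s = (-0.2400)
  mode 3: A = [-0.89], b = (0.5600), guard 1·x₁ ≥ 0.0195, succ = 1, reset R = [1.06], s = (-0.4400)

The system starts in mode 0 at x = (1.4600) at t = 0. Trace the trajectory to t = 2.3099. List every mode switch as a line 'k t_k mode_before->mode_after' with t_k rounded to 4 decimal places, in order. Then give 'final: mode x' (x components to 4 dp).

1 1.4070 0->1
final: 1 -0.4803

Mode 0: guard c·x = 1.0180 hit at Δt = 1.4070 (t = 1.4070), x⁻ = (-1.0180) → reset → x⁺ = (-1.0460), jump to mode 1
Mode 1: flow for 0.9029 to horizon, guard not reached → x = (-0.4803)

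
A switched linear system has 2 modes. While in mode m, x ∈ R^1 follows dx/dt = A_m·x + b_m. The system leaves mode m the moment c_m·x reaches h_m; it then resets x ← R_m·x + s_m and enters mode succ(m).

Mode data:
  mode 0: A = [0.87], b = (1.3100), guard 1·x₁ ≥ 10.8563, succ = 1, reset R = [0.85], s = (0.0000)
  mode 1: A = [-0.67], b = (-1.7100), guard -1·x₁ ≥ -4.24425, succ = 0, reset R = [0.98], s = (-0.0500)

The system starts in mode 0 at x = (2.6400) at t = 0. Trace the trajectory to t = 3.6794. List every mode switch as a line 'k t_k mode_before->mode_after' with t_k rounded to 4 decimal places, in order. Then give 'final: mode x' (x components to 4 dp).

Mode 0: guard c·x = 10.8563 hit at Δt = 1.2558 (t = 1.2558), x⁻ = (10.8563) → reset → x⁺ = (9.2279), jump to mode 1
Mode 1: guard c·x = -4.2443 hit at Δt = 0.8209 (t = 2.0767), x⁻ = (4.2443) → reset → x⁺ = (4.1094), jump to mode 0
Mode 0: guard c·x = 10.8563 hit at Δt = 0.9071 (t = 2.9838), x⁻ = (10.8563) → reset → x⁺ = (9.2279), jump to mode 1
Mode 1: flow for 0.6956 to horizon, guard not reached → x = (4.8395)

1 1.2558 0->1
2 2.0767 1->0
3 2.9838 0->1
final: 1 4.8395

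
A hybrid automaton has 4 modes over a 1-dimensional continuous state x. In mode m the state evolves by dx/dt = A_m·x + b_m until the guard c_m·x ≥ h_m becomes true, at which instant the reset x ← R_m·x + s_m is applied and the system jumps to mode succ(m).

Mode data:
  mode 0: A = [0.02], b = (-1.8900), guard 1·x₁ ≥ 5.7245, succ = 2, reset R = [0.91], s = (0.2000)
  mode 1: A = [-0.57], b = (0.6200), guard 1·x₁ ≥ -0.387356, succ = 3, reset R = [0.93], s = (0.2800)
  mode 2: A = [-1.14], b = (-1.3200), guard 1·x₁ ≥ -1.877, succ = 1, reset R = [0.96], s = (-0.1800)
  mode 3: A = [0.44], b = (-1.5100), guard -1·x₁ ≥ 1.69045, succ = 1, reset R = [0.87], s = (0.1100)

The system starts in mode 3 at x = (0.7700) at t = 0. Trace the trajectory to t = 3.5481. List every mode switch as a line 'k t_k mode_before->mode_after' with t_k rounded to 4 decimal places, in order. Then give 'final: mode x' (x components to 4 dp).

1 1.4877 3->1
2 2.3767 1->3
3 3.2344 3->1
final: 1 -0.9598

Mode 3: guard c·x = 1.6905 hit at Δt = 1.4877 (t = 1.4877), x⁻ = (-1.6905) → reset → x⁺ = (-1.3607), jump to mode 1
Mode 1: guard c·x = -0.3874 hit at Δt = 0.8890 (t = 2.3767), x⁻ = (-0.3874) → reset → x⁺ = (-0.0802), jump to mode 3
Mode 3: guard c·x = 1.6905 hit at Δt = 0.8577 (t = 3.2344), x⁻ = (-1.6905) → reset → x⁺ = (-1.3607), jump to mode 1
Mode 1: flow for 0.3137 to horizon, guard not reached → x = (-0.9598)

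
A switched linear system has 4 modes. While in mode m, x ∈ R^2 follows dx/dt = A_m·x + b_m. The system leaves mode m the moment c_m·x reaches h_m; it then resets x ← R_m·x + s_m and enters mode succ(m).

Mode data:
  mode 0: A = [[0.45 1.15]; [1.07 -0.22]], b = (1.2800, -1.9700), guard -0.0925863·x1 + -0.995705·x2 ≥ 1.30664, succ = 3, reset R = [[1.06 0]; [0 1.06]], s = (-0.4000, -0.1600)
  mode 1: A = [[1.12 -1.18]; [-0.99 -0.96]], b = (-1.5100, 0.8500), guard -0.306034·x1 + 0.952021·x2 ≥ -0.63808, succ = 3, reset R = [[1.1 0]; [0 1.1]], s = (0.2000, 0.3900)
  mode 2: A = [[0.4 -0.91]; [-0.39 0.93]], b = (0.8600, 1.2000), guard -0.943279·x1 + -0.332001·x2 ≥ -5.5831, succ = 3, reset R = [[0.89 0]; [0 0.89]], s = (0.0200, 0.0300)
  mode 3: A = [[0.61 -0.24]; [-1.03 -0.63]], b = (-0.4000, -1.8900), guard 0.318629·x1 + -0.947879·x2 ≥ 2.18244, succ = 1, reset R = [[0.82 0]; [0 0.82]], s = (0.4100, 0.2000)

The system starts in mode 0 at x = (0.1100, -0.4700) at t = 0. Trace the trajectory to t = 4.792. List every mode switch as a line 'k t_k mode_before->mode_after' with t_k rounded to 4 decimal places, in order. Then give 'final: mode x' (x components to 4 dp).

1 0.5803 0->3
2 1.9288 3->1
3 3.1024 1->3
4 3.8096 3->1
final: 1 4.8490 -1.9230

Mode 0: guard c·x = 1.3066 hit at Δt = 0.5803 (t = 0.5803), x⁻ = (0.3012, -1.3403) → reset → x⁺ = (-0.0808, -1.5807), jump to mode 3
Mode 3: guard c·x = 2.1824 hit at Δt = 1.3485 (t = 1.9288), x⁻ = (-0.0434, -2.3170) → reset → x⁺ = (0.3744, -1.7000), jump to mode 1
Mode 1: guard c·x = -0.6381 hit at Δt = 1.1736 (t = 3.1024), x⁻ = (0.7396, -0.4325) → reset → x⁺ = (1.0135, -0.0858), jump to mode 3
Mode 3: guard c·x = 2.1824 hit at Δt = 0.7071 (t = 3.8096), x⁻ = (1.4052, -1.8301) → reset → x⁺ = (1.5622, -1.3007), jump to mode 1
Mode 1: flow for 0.9824 to horizon, guard not reached → x = (4.8490, -1.9230)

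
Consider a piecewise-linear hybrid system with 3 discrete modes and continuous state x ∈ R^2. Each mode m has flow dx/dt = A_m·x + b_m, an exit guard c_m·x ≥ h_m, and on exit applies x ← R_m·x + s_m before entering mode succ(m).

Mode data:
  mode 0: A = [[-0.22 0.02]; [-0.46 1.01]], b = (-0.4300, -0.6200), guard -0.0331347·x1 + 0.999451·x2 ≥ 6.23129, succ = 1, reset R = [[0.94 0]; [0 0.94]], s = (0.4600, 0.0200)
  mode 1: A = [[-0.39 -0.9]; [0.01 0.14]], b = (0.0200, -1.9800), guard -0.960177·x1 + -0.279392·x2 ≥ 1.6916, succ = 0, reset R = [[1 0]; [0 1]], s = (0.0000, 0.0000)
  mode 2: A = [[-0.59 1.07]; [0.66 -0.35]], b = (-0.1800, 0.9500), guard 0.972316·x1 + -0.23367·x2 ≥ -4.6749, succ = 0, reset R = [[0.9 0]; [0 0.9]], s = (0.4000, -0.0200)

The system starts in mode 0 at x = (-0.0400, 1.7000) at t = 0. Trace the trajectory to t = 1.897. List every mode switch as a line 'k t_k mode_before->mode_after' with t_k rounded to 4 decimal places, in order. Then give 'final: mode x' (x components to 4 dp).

Mode 0: guard c·x = 6.2313 hit at Δt = 1.5500 (t = 1.5500), x⁻ = (-0.5015, 6.2181) → reset → x⁺ = (-0.0114, 5.8650), jump to mode 1
Mode 1: flow for 0.3470 to horizon, guard not reached → x = (-1.6552, 5.4499)

1 1.5500 0->1
final: 1 -1.6552 5.4499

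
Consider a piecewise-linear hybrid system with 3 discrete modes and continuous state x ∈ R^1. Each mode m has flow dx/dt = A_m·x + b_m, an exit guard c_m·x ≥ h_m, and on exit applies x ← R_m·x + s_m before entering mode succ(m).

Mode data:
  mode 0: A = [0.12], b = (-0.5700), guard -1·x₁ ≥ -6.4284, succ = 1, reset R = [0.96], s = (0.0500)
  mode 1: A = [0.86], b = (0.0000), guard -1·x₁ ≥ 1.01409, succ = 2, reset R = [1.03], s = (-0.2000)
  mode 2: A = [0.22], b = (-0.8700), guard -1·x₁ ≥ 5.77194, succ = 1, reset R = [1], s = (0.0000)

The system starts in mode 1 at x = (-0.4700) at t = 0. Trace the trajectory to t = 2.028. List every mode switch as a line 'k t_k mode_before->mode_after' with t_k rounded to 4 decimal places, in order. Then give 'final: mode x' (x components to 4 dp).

1 0.8942 1->2
final: 2 -2.7174

Mode 1: guard c·x = 1.0141 hit at Δt = 0.8942 (t = 0.8942), x⁻ = (-1.0141) → reset → x⁺ = (-1.2445), jump to mode 2
Mode 2: flow for 1.1338 to horizon, guard not reached → x = (-2.7174)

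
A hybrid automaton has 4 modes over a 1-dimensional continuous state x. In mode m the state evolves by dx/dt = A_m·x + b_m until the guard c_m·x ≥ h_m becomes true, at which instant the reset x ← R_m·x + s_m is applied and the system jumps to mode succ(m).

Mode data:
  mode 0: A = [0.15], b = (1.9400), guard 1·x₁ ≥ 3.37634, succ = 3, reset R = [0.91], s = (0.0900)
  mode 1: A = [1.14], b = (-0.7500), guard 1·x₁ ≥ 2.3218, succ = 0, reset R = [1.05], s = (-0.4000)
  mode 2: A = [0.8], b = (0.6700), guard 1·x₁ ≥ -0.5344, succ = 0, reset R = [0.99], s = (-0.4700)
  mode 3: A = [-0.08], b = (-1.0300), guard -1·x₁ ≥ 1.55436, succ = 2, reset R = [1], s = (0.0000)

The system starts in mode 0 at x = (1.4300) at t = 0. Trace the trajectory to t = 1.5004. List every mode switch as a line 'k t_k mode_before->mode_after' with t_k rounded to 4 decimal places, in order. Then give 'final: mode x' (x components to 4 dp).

Mode 0: guard c·x = 3.3763 hit at Δt = 0.8472 (t = 0.8472), x⁻ = (3.3763) → reset → x⁺ = (3.1625), jump to mode 3
Mode 3: flow for 0.6532 to horizon, guard not reached → x = (2.3459)

1 0.8472 0->3
final: 3 2.3459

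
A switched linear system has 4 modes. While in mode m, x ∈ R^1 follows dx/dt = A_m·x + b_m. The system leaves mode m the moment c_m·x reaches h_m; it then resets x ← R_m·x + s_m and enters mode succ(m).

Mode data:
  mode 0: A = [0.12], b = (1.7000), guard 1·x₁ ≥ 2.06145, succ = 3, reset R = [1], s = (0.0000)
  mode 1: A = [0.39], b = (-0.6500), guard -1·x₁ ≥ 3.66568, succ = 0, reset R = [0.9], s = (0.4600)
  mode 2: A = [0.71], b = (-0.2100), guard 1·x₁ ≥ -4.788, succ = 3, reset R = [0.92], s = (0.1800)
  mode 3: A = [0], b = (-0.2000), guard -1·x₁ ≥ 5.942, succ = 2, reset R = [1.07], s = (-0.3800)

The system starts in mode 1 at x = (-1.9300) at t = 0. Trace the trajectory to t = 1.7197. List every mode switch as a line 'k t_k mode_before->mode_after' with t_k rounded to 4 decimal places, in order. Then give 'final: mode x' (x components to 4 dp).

Mode 1: guard c·x = 3.6657 hit at Δt = 1.0097 (t = 1.0097), x⁻ = (-3.6657) → reset → x⁺ = (-2.8391), jump to mode 0
Mode 0: flow for 0.7100 to horizon, guard not reached → x = (-1.8317)

1 1.0097 1->0
final: 0 -1.8317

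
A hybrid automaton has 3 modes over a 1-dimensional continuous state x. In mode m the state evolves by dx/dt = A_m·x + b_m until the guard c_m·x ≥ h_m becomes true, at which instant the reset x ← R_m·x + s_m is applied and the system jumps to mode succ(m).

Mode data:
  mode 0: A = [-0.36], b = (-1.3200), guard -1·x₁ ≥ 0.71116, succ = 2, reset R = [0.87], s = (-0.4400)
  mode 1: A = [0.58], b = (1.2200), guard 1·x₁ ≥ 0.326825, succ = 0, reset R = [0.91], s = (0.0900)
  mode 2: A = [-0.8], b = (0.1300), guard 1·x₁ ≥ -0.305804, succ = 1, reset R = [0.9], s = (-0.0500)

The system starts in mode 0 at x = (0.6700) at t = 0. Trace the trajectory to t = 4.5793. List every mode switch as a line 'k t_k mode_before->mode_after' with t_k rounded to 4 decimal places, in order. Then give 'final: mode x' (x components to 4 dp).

1 1.0651 0->2
2 2.2632 2->1
3 2.8018 1->0
4 3.6797 0->2
final: 2 -0.4321

Mode 0: guard c·x = 0.7112 hit at Δt = 1.0651 (t = 1.0651), x⁻ = (-0.7112) → reset → x⁺ = (-1.0587), jump to mode 2
Mode 2: guard c·x = -0.3058 hit at Δt = 1.1981 (t = 2.2632), x⁻ = (-0.3058) → reset → x⁺ = (-0.3252), jump to mode 1
Mode 1: guard c·x = 0.3268 hit at Δt = 0.5386 (t = 2.8018), x⁻ = (0.3268) → reset → x⁺ = (0.3874), jump to mode 0
Mode 0: guard c·x = 0.7112 hit at Δt = 0.8779 (t = 3.6797), x⁻ = (-0.7112) → reset → x⁺ = (-1.0587), jump to mode 2
Mode 2: flow for 0.8996 to horizon, guard not reached → x = (-0.4321)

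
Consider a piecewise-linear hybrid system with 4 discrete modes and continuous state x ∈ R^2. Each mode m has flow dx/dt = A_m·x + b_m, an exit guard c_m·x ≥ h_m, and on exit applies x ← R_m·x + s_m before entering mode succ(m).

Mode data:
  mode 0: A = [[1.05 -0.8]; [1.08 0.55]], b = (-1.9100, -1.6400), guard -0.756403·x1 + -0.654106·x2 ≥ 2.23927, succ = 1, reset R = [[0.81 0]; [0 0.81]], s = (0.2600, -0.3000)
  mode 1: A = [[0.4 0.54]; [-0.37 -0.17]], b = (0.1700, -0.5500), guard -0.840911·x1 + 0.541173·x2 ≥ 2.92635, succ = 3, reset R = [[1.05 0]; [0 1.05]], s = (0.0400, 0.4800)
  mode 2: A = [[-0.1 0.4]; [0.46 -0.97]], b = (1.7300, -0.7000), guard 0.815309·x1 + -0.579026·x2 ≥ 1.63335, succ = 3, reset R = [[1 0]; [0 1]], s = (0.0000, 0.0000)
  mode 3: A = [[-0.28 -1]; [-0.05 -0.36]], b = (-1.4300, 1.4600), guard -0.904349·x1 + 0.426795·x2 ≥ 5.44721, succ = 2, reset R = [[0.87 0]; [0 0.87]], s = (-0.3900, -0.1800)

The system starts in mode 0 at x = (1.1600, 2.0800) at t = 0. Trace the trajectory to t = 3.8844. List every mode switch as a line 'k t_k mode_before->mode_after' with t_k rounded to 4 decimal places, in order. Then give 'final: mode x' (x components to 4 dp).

Mode 0: guard c·x = 2.2393 hit at Δt = 1.0876 (t = 1.0876), x⁻ = (-3.3540, 0.4552) → reset → x⁺ = (-2.4568, 0.0687), jump to mode 1
Mode 1: guard c·x = 2.9263 hit at Δt = 0.8839 (t = 1.9715), x⁻ = (-3.1809, 0.4647) → reset → x⁺ = (-3.2999, 0.9680), jump to mode 3
Mode 3: guard c·x = 5.4472 hit at Δt = 0.9715 (t = 2.9430), x⁻ = (-5.0556, 2.0506) → reset → x⁺ = (-4.7884, 1.6040), jump to mode 2
Mode 2: flow for 0.9414 to horizon, guard not reached → x = (-2.7546, -0.7914)

1 1.0876 0->1
2 1.9715 1->3
3 2.9430 3->2
final: 2 -2.7546 -0.7914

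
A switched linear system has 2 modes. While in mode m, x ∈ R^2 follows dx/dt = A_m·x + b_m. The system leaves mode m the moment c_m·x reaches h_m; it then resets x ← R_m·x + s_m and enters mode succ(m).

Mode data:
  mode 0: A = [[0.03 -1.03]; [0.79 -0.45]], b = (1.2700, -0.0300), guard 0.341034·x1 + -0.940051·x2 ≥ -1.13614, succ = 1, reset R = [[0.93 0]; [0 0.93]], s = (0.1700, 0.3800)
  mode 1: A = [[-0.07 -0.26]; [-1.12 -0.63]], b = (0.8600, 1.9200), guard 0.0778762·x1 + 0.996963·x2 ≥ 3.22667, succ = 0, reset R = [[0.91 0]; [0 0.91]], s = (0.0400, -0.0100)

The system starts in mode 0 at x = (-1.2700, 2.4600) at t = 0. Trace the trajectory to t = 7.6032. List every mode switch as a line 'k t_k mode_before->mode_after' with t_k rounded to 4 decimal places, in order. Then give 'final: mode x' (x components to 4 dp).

1 0.9366 0->1
2 2.4754 1->0
3 3.7039 0->1
4 5.3858 1->0
5 6.6403 0->1
final: 1 -0.7109 2.6444

Mode 0: guard c·x = -1.1361 hit at Δt = 0.9366 (t = 0.9366), x⁻ = (-1.5740, 0.6376) → reset → x⁺ = (-1.2938, 0.9730), jump to mode 1
Mode 1: guard c·x = 3.2267 hit at Δt = 1.5388 (t = 2.4754), x⁻ = (-0.8189, 3.3005) → reset → x⁺ = (-0.7052, 2.9934), jump to mode 0
Mode 0: guard c·x = -1.1361 hit at Δt = 1.2285 (t = 3.7039), x⁻ = (-1.4566, 0.6802) → reset → x⁺ = (-1.1846, 1.0126), jump to mode 1
Mode 1: guard c·x = 3.2267 hit at Δt = 1.6819 (t = 5.3858), x⁻ = (-0.6949, 3.2908) → reset → x⁺ = (-0.5924, 2.9846), jump to mode 0
Mode 0: guard c·x = -1.1361 hit at Δt = 1.2546 (t = 6.6403), x⁻ = (-1.3740, 0.7101) → reset → x⁺ = (-1.1078, 1.0404), jump to mode 1
Mode 1: flow for 0.9629 to horizon, guard not reached → x = (-0.7109, 2.6444)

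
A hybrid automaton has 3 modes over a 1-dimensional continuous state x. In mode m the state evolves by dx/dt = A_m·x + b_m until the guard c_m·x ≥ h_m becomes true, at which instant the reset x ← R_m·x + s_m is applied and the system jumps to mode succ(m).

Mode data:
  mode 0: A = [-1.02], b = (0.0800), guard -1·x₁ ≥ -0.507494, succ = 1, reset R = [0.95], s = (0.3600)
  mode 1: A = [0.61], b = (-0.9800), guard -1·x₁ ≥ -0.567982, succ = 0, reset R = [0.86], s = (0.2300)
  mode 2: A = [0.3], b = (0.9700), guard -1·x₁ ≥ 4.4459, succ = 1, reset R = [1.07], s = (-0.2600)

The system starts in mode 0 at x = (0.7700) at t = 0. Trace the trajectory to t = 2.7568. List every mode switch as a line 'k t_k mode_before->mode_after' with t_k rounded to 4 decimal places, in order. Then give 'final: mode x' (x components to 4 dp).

1 0.4680 0->1
2 0.9704 1->0
3 1.3625 0->1
4 1.8649 1->0
5 2.2570 0->1
final: 1 0.5696

Mode 0: guard c·x = -0.5075 hit at Δt = 0.4680 (t = 0.4680), x⁻ = (0.5075) → reset → x⁺ = (0.8421), jump to mode 1
Mode 1: guard c·x = -0.5680 hit at Δt = 0.5024 (t = 0.9704), x⁻ = (0.5680) → reset → x⁺ = (0.7185), jump to mode 0
Mode 0: guard c·x = -0.5075 hit at Δt = 0.3921 (t = 1.3625), x⁻ = (0.5075) → reset → x⁺ = (0.8421), jump to mode 1
Mode 1: guard c·x = -0.5680 hit at Δt = 0.5024 (t = 1.8649), x⁻ = (0.5680) → reset → x⁺ = (0.7185), jump to mode 0
Mode 0: guard c·x = -0.5075 hit at Δt = 0.3921 (t = 2.2570), x⁻ = (0.5075) → reset → x⁺ = (0.8421), jump to mode 1
Mode 1: flow for 0.4998 to horizon, guard not reached → x = (0.5696)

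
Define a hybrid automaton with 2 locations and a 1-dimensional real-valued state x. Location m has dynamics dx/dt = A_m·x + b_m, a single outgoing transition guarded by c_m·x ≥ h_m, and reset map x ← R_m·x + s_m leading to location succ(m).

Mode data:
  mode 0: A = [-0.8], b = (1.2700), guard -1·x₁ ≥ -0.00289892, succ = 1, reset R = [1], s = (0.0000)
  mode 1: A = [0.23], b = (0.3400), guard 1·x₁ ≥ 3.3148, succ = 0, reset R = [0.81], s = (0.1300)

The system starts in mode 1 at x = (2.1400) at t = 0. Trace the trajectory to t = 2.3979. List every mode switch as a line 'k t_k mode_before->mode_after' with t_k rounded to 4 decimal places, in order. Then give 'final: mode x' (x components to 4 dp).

Mode 1: guard c·x = 3.3148 hit at Δt = 1.2225 (t = 1.2225), x⁻ = (3.3148) → reset → x⁺ = (2.8150), jump to mode 0
Mode 0: flow for 1.1754 to horizon, guard not reached → x = (2.0668)

1 1.2225 1->0
final: 0 2.0668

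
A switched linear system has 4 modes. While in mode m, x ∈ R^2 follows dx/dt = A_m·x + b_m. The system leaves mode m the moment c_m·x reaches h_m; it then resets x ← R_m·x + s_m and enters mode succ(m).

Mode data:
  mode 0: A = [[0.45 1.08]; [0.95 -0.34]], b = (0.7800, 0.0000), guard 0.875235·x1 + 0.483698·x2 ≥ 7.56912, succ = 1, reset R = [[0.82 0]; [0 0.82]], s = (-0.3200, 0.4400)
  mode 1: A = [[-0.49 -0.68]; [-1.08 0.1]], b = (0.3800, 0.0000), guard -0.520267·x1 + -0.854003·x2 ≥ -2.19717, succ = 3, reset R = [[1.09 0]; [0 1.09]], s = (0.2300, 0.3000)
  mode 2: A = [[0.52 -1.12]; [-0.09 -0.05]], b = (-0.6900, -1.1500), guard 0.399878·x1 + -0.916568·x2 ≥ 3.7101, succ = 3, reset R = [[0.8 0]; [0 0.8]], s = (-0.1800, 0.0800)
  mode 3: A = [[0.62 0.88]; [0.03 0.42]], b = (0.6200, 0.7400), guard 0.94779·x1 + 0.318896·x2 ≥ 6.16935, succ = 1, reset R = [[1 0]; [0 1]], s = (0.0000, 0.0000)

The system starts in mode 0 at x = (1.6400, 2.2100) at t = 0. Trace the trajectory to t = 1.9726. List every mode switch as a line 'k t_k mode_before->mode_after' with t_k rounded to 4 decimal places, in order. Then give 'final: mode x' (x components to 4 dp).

1 0.8239 0->1
2 1.6435 1->3
final: 3 4.3521 1.9846

Mode 0: guard c·x = 7.5691 hit at Δt = 0.8239 (t = 0.8239), x⁻ = (6.2972, 4.2538) → reset → x⁺ = (4.8437, 3.9281), jump to mode 1
Mode 1: guard c·x = -2.1972 hit at Δt = 0.8196 (t = 1.6435), x⁻ = (2.4644, 1.0715) → reset → x⁺ = (2.9161, 1.4679), jump to mode 3
Mode 3: flow for 0.3291 to horizon, guard not reached → x = (4.3521, 1.9846)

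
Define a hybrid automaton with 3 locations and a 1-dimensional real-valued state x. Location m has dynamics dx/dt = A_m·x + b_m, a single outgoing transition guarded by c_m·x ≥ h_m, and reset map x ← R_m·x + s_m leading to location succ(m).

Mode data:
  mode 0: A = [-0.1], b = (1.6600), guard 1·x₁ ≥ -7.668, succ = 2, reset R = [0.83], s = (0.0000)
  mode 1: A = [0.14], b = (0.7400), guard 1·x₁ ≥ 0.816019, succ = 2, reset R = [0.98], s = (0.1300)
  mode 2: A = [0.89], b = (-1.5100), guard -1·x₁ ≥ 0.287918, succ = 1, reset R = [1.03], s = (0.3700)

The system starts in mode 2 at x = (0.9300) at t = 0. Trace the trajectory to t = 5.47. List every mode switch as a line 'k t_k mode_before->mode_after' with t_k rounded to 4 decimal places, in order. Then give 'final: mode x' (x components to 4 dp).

1 1.0687 2->1
2 1.9956 1->2
3 3.0639 2->1
4 3.9908 1->2
5 5.0590 2->1
final: 1 0.3908

Mode 2: guard c·x = 0.2879 hit at Δt = 1.0687 (t = 1.0687), x⁻ = (-0.2879) → reset → x⁺ = (0.0734), jump to mode 1
Mode 1: guard c·x = 0.8160 hit at Δt = 0.9269 (t = 1.9956), x⁻ = (0.8160) → reset → x⁺ = (0.9297), jump to mode 2
Mode 2: guard c·x = 0.2879 hit at Δt = 1.0683 (t = 3.0639), x⁻ = (-0.2879) → reset → x⁺ = (0.0734), jump to mode 1
Mode 1: guard c·x = 0.8160 hit at Δt = 0.9269 (t = 3.9908), x⁻ = (0.8160) → reset → x⁺ = (0.9297), jump to mode 2
Mode 2: guard c·x = 0.2879 hit at Δt = 1.0683 (t = 5.0590), x⁻ = (-0.2879) → reset → x⁺ = (0.0734), jump to mode 1
Mode 1: flow for 0.4110 to horizon, guard not reached → x = (0.3908)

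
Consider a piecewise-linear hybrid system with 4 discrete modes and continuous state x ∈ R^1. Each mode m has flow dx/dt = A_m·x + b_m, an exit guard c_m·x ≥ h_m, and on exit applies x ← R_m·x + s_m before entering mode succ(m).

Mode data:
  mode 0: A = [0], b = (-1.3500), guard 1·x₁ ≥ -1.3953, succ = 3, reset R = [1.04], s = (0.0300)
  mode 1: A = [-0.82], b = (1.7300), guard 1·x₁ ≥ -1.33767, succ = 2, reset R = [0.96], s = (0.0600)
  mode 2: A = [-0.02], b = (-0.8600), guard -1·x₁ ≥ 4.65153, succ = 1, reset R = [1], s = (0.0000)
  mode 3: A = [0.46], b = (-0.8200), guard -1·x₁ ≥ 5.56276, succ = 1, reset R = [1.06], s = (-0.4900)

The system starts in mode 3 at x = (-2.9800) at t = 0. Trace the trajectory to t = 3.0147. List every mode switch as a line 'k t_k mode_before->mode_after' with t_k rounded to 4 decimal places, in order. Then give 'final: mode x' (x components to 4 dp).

Mode 3: guard c·x = 5.5628 hit at Δt = 0.9419 (t = 0.9419), x⁻ = (-5.5628) → reset → x⁺ = (-6.3865), jump to mode 1
Mode 1: guard c·x = -1.3377 hit at Δt = 1.1000 (t = 2.0419), x⁻ = (-1.3377) → reset → x⁺ = (-1.2242), jump to mode 2
Mode 2: flow for 0.9728 to horizon, guard not reached → x = (-2.0291)

1 0.9419 3->1
2 2.0419 1->2
final: 2 -2.0291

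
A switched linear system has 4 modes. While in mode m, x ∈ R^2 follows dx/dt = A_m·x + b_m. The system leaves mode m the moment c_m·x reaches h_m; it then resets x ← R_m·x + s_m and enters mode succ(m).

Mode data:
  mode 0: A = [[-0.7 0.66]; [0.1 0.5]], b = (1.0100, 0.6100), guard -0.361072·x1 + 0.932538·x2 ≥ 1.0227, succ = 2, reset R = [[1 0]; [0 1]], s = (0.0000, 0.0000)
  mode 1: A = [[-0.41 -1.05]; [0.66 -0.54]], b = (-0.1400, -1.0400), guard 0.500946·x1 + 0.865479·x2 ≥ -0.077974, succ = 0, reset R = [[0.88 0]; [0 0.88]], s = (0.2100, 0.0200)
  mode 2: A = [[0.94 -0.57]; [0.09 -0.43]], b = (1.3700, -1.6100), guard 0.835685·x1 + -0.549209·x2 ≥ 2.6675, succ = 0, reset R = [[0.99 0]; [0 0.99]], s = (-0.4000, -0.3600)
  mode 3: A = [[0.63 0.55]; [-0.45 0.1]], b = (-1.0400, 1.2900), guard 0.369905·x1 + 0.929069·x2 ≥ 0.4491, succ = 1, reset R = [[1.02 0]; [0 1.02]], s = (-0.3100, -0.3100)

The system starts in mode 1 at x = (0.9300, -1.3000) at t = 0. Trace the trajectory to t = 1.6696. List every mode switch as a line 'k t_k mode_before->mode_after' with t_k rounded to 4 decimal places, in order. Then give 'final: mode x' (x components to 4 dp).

Mode 1: guard c·x = -0.0780 hit at Δt = 0.9691 (t = 0.9691), x⁻ = (1.4470, -0.9276) → reset → x⁺ = (1.4833, -0.7963), jump to mode 0
Mode 0: flow for 0.7005 to horizon, guard not reached → x = (1.2315, -0.5059)

1 0.9691 1->0
final: 0 1.2315 -0.5059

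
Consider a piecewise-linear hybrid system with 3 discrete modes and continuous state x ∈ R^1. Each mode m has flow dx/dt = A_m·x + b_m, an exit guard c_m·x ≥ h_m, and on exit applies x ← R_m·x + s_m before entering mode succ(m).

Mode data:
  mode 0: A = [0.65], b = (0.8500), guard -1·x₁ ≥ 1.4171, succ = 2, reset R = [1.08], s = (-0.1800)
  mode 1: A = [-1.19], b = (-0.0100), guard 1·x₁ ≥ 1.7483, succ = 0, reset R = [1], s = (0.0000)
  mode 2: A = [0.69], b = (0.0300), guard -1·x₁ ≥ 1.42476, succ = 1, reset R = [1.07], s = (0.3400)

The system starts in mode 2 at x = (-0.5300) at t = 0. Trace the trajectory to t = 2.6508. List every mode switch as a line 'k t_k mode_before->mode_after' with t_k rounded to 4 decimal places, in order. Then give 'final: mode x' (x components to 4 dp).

1 1.5123 2->1
final: 1 -0.3118

Mode 2: guard c·x = 1.4248 hit at Δt = 1.5123 (t = 1.5123), x⁻ = (-1.4248) → reset → x⁺ = (-1.1845), jump to mode 1
Mode 1: flow for 1.1385 to horizon, guard not reached → x = (-0.3118)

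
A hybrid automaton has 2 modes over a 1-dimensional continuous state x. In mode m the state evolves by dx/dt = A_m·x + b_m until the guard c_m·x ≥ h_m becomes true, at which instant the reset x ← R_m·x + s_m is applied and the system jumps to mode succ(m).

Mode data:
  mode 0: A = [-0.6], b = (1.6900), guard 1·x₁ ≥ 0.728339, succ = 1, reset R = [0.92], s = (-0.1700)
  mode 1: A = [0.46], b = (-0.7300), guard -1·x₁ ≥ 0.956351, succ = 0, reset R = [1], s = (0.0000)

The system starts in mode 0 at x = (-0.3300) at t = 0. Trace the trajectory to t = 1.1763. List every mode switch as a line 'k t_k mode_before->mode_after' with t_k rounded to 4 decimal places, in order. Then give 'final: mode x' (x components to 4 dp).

Mode 0: guard c·x = 0.7283 hit at Δt = 0.6833 (t = 0.6833), x⁻ = (0.7283) → reset → x⁺ = (0.5001), jump to mode 1
Mode 1: flow for 0.4930 to horizon, guard not reached → x = (0.2234)

1 0.6833 0->1
final: 1 0.2234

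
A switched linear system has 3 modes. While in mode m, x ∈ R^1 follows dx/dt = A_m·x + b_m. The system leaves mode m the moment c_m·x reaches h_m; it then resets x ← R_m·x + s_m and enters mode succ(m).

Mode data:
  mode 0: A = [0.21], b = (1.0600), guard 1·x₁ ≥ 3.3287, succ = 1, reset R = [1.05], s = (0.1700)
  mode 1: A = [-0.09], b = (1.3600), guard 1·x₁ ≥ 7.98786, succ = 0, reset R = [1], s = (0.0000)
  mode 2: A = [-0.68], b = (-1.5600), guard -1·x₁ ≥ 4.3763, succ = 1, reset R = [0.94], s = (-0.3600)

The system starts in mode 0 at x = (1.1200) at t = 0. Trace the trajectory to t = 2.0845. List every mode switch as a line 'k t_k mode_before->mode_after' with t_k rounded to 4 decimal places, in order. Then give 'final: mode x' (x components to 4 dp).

Mode 0: guard c·x = 3.3287 hit at Δt = 1.4576 (t = 1.4576), x⁻ = (3.3287) → reset → x⁺ = (3.6651), jump to mode 1
Mode 1: flow for 0.6269 to horizon, guard not reached → x = (4.2930)

1 1.4576 0->1
final: 1 4.2930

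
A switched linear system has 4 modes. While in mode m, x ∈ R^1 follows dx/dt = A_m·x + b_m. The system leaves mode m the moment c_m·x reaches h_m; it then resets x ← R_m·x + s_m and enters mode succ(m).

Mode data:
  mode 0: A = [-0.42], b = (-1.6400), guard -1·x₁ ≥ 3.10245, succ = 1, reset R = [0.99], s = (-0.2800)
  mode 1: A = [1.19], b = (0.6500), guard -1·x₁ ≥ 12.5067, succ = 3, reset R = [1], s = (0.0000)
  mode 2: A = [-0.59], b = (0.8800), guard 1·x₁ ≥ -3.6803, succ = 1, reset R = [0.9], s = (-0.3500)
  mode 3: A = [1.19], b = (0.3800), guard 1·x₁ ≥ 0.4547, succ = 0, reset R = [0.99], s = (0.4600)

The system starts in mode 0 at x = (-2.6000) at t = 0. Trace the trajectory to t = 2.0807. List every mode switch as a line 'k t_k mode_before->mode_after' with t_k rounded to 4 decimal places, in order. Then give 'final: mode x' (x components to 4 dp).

1 1.1578 0->1
final: 1 -8.9587

Mode 0: guard c·x = 3.1025 hit at Δt = 1.1578 (t = 1.1578), x⁻ = (-3.1025) → reset → x⁺ = (-3.3514), jump to mode 1
Mode 1: flow for 0.9229 to horizon, guard not reached → x = (-8.9587)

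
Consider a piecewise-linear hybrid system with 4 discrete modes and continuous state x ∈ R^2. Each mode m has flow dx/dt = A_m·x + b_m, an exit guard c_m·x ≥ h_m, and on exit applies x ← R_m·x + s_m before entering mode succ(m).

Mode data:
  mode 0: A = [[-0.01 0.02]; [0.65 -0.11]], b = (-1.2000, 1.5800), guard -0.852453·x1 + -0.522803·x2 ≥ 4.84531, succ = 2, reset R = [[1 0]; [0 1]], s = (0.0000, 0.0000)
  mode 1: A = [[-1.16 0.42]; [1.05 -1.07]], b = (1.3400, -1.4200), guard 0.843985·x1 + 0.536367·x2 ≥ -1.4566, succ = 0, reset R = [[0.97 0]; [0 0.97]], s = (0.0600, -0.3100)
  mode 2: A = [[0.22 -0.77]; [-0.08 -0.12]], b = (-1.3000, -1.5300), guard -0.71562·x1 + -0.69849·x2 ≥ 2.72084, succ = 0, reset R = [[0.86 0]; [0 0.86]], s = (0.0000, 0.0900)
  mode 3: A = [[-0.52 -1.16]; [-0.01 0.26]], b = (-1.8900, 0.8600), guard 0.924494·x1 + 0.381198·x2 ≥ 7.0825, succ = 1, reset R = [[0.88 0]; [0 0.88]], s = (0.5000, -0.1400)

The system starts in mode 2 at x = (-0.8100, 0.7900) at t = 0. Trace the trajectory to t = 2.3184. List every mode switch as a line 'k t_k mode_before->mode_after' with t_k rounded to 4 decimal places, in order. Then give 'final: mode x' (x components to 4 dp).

1 1.2672 2->0
final: 0 -3.7312 -1.0812

Mode 2: guard c·x = 2.7208 hit at Δt = 1.2672 (t = 1.2672), x⁻ = (-2.8895, -0.9350) → reset → x⁺ = (-2.4849, -0.7141), jump to mode 0
Mode 0: flow for 1.0512 to horizon, guard not reached → x = (-3.7312, -1.0812)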